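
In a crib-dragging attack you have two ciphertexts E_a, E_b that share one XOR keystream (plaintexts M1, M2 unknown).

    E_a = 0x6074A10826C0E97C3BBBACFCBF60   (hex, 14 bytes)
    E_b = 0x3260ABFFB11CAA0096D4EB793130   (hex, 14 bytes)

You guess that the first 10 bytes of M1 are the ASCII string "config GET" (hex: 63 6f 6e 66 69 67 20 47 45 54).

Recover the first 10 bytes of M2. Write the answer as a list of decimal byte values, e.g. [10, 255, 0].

[49, 123, 100, 145, 254, 187, 99, 59, 232, 59]

First, E_a ⊕ E_b = (M1 ⊕ K) ⊕ (M2 ⊕ K) = M1 ⊕ M2, so the key drops out. Then M2 = (M1 ⊕ M2) ⊕ M1 over the first 10 bytes.
byte 0: (60 XOR 32) XOR 63 = 52 XOR 63 = 31
byte 1: (74 XOR 60) XOR 6f = 14 XOR 6f = 7b
byte 2: (a1 XOR ab) XOR 6e = 0a XOR 6e = 64
byte 3: (08 XOR ff) XOR 66 = f7 XOR 66 = 91
byte 4: (26 XOR b1) XOR 69 = 97 XOR 69 = fe
byte 5: (c0 XOR 1c) XOR 67 = dc XOR 67 = bb
byte 6: (e9 XOR aa) XOR 20 = 43 XOR 20 = 63
byte 7: (7c XOR 00) XOR 47 = 7c XOR 47 = 3b
byte 8: (3b XOR 96) XOR 45 = ad XOR 45 = e8
byte 9: (bb XOR d4) XOR 54 = 6f XOR 54 = 3b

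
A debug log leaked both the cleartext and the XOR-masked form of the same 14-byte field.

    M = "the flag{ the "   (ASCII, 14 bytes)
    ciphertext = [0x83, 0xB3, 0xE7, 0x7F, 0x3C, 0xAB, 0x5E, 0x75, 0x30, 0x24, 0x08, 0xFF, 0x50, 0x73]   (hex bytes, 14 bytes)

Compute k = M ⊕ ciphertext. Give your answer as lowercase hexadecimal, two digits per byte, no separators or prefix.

f7db825f5ac73f124b047c973553

Since ciphertext = M ⊕ k, XORing both sides with M gives k = M ⊕ ciphertext.
74 ⊕ 83 = f7
68 ⊕ b3 = db
65 ⊕ e7 = 82
20 ⊕ 7f = 5f
66 ⊕ 3c = 5a
6c ⊕ ab = c7
61 ⊕ 5e = 3f
67 ⊕ 75 = 12
7b ⊕ 30 = 4b
20 ⊕ 24 = 04
74 ⊕ 08 = 7c
68 ⊕ ff = 97
65 ⊕ 50 = 35
20 ⊕ 73 = 53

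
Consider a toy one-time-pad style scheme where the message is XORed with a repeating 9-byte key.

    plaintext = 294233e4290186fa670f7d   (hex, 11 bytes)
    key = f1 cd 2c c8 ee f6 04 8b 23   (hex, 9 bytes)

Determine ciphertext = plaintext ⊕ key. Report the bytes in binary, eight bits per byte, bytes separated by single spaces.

11011000 10001111 00011111 00101100 11000111 11110111 10000010 01110001 01000100 11111110 10110000

The 9-byte key repeats, so the effective keystream is f1 cd 2c c8 ee f6 04 8b 23 f1 cd.
byte 0: 00101001 xor 11110001 = 11011000
byte 1: 01000010 xor 11001101 = 10001111
byte 2: 00110011 xor 00101100 = 00011111
byte 3: 11100100 xor 11001000 = 00101100
byte 4: 00101001 xor 11101110 = 11000111
byte 5: 00000001 xor 11110110 = 11110111
byte 6: 10000110 xor 00000100 = 10000010
byte 7: 11111010 xor 10001011 = 01110001
byte 8: 01100111 xor 00100011 = 01000100
byte 9: 00001111 xor 11110001 = 11111110
byte 10: 01111101 xor 11001101 = 10110000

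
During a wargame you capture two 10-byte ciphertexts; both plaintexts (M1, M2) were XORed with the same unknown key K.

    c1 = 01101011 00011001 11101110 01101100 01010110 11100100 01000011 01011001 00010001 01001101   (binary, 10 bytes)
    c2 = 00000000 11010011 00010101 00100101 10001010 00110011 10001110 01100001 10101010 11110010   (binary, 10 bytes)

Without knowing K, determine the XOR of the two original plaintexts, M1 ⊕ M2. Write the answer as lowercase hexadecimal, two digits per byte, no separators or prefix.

6bcafb49dcd7cd38bbbf

c1 ⊕ c2 = (M1 ⊕ K) ⊕ (M2 ⊕ K) = M1 ⊕ M2 — the shared key cancels under XOR.
byte 0: 6b xor 00 = 6b
byte 1: 19 xor d3 = ca
byte 2: ee xor 15 = fb
byte 3: 6c xor 25 = 49
byte 4: 56 xor 8a = dc
byte 5: e4 xor 33 = d7
byte 6: 43 xor 8e = cd
byte 7: 59 xor 61 = 38
byte 8: 11 xor aa = bb
byte 9: 4d xor f2 = bf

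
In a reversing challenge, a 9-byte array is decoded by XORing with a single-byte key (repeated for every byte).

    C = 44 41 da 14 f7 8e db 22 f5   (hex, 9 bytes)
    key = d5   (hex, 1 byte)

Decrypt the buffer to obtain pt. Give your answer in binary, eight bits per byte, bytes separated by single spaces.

10010001 10010100 00001111 11000001 00100010 01011011 00001110 11110111 00100000

The 1-byte key repeats, so the effective keystream is d5 d5 d5 d5 d5 d5 d5 d5 d5.
byte 0: 44 XOR d5 = 91
byte 1: 41 XOR d5 = 94
byte 2: da XOR d5 = 0f
byte 3: 14 XOR d5 = c1
byte 4: f7 XOR d5 = 22
byte 5: 8e XOR d5 = 5b
byte 6: db XOR d5 = 0e
byte 7: 22 XOR d5 = f7
byte 8: f5 XOR d5 = 20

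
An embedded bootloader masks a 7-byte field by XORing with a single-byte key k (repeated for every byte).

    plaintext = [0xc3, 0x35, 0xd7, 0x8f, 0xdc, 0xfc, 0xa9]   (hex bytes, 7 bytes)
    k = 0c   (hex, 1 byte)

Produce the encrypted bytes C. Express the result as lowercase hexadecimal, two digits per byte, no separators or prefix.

The 1-byte key repeats, so the effective keystream is 0c 0c 0c 0c 0c 0c 0c.
byte 0: c3 ⊕ 0c = cf
byte 1: 35 ⊕ 0c = 39
byte 2: d7 ⊕ 0c = db
byte 3: 8f ⊕ 0c = 83
byte 4: dc ⊕ 0c = d0
byte 5: fc ⊕ 0c = f0
byte 6: a9 ⊕ 0c = a5

cf39db83d0f0a5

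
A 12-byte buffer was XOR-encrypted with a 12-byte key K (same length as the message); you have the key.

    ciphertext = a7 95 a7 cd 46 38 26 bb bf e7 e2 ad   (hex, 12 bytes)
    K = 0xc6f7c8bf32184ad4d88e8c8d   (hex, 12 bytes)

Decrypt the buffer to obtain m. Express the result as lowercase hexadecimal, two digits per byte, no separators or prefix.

a7 ⊕ c6 = 61
95 ⊕ f7 = 62
a7 ⊕ c8 = 6f
cd ⊕ bf = 72
46 ⊕ 32 = 74
38 ⊕ 18 = 20
26 ⊕ 4a = 6c
bb ⊕ d4 = 6f
bf ⊕ d8 = 67
e7 ⊕ 8e = 69
e2 ⊕ 8c = 6e
ad ⊕ 8d = 20

61626f7274206c6f67696e20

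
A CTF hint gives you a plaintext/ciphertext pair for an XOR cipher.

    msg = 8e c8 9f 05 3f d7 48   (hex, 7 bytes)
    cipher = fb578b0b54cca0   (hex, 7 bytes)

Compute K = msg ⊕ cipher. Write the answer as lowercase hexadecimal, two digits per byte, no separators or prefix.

Since cipher = msg ⊕ K, XORing both sides with msg gives K = msg ⊕ cipher.
byte 0: 10001110 xor 11111011 = 01110101
byte 1: 11001000 xor 01010111 = 10011111
byte 2: 10011111 xor 10001011 = 00010100
byte 3: 00000101 xor 00001011 = 00001110
byte 4: 00111111 xor 01010100 = 01101011
byte 5: 11010111 xor 11001100 = 00011011
byte 6: 01001000 xor 10100000 = 11101000

759f140e6b1be8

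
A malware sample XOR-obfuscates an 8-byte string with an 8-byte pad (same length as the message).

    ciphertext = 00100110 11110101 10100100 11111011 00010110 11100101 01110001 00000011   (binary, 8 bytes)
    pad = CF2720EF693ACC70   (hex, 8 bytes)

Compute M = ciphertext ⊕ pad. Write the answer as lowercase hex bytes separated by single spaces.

e9 d2 84 14 7f df bd 73

26 xor cf = e9
f5 xor 27 = d2
a4 xor 20 = 84
fb xor ef = 14
16 xor 69 = 7f
e5 xor 3a = df
71 xor cc = bd
03 xor 70 = 73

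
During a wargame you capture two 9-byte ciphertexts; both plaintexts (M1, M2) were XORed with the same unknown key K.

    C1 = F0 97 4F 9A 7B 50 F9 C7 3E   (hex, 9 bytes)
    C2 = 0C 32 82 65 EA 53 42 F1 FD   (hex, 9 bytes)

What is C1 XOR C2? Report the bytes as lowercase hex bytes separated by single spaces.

C1 ⊕ C2 = (M1 ⊕ K) ⊕ (M2 ⊕ K) = M1 ⊕ M2 — the shared key cancels under XOR.
f0 ⊕ 0c = fc
97 ⊕ 32 = a5
4f ⊕ 82 = cd
9a ⊕ 65 = ff
7b ⊕ ea = 91
50 ⊕ 53 = 03
f9 ⊕ 42 = bb
c7 ⊕ f1 = 36
3e ⊕ fd = c3

fc a5 cd ff 91 03 bb 36 c3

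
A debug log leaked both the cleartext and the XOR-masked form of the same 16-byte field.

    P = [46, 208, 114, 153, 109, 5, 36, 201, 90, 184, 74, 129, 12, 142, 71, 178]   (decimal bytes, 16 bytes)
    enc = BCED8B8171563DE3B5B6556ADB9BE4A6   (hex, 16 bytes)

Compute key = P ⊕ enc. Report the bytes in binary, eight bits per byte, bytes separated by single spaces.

10010010 00111101 11111001 00011000 00011100 01010011 00011001 00101010 11101111 00001110 00011111 11101011 11010111 00010101 10100011 00010100

Since enc = P ⊕ key, XORing both sides with P gives key = P ⊕ enc.
2e ⊕ bc = 92
d0 ⊕ ed = 3d
72 ⊕ 8b = f9
99 ⊕ 81 = 18
6d ⊕ 71 = 1c
05 ⊕ 56 = 53
24 ⊕ 3d = 19
c9 ⊕ e3 = 2a
5a ⊕ b5 = ef
b8 ⊕ b6 = 0e
4a ⊕ 55 = 1f
81 ⊕ 6a = eb
0c ⊕ db = d7
8e ⊕ 9b = 15
47 ⊕ e4 = a3
b2 ⊕ a6 = 14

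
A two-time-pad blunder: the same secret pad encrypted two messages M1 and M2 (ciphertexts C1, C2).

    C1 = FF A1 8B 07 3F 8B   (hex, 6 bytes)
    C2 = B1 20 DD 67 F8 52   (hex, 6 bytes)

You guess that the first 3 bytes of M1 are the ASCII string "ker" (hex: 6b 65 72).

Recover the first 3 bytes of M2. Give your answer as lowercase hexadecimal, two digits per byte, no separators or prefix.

First, C1 ⊕ C2 = (M1 ⊕ K) ⊕ (M2 ⊕ K) = M1 ⊕ M2, so the key drops out. Then M2 = (M1 ⊕ M2) ⊕ M1 over the first 3 bytes.
byte 0: (ff ^ b1) ^ 6b = 4e ^ 6b = 25
byte 1: (a1 ^ 20) ^ 65 = 81 ^ 65 = e4
byte 2: (8b ^ dd) ^ 72 = 56 ^ 72 = 24

25e424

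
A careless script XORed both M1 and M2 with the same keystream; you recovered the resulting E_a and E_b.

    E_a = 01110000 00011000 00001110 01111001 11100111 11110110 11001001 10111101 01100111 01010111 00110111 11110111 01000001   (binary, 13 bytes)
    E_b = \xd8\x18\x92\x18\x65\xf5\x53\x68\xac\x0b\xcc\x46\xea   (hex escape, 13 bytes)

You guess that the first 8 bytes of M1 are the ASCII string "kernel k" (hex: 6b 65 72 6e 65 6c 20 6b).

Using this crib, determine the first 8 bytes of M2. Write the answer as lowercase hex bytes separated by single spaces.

c3 65 ee 0f e7 6f ba be

First, E_a ⊕ E_b = (M1 ⊕ K) ⊕ (M2 ⊕ K) = M1 ⊕ M2, so the key drops out. Then M2 = (M1 ⊕ M2) ⊕ M1 over the first 8 bytes.
byte 0: (70 xor d8) xor 6b = a8 xor 6b = c3
byte 1: (18 xor 18) xor 65 = 00 xor 65 = 65
byte 2: (0e xor 92) xor 72 = 9c xor 72 = ee
byte 3: (79 xor 18) xor 6e = 61 xor 6e = 0f
byte 4: (e7 xor 65) xor 65 = 82 xor 65 = e7
byte 5: (f6 xor f5) xor 6c = 03 xor 6c = 6f
byte 6: (c9 xor 53) xor 20 = 9a xor 20 = ba
byte 7: (bd xor 68) xor 6b = d5 xor 6b = be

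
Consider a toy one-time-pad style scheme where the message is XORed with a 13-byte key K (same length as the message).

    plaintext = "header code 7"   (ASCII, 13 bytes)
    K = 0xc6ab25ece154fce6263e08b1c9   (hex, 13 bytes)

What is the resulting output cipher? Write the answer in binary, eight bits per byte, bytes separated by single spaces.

XOR is its own inverse, so applying the key byte-wise gives the result directly.
104 XOR 198 = 174
101 XOR 171 = 206
 97 XOR  37 =  68
100 XOR 236 = 136
101 XOR 225 = 132
114 XOR  84 =  38
 32 XOR 252 = 220
 99 XOR 230 = 133
111 XOR  38 =  73
100 XOR  62 =  90
101 XOR   8 = 109
 32 XOR 177 = 145
 55 XOR 201 = 254

10101110 11001110 01000100 10001000 10000100 00100110 11011100 10000101 01001001 01011010 01101101 10010001 11111110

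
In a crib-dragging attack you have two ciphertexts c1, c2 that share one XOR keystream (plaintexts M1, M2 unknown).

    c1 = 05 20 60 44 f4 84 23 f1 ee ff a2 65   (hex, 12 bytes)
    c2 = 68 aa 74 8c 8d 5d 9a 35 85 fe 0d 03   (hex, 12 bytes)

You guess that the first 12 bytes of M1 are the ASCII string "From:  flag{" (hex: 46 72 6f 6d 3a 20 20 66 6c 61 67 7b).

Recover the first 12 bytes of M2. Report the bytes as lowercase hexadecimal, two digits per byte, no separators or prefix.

2bf87ba543f999a20760c81d

First, c1 ⊕ c2 = (M1 ⊕ K) ⊕ (M2 ⊕ K) = M1 ⊕ M2, so the key drops out. Then M2 = (M1 ⊕ M2) ⊕ M1 over the first 12 bytes.
byte 0: (05 ^ 68) ^ 46 = 6d ^ 46 = 2b
byte 1: (20 ^ aa) ^ 72 = 8a ^ 72 = f8
byte 2: (60 ^ 74) ^ 6f = 14 ^ 6f = 7b
byte 3: (44 ^ 8c) ^ 6d = c8 ^ 6d = a5
byte 4: (f4 ^ 8d) ^ 3a = 79 ^ 3a = 43
byte 5: (84 ^ 5d) ^ 20 = d9 ^ 20 = f9
byte 6: (23 ^ 9a) ^ 20 = b9 ^ 20 = 99
byte 7: (f1 ^ 35) ^ 66 = c4 ^ 66 = a2
byte 8: (ee ^ 85) ^ 6c = 6b ^ 6c = 07
byte 9: (ff ^ fe) ^ 61 = 01 ^ 61 = 60
byte 10: (a2 ^ 0d) ^ 67 = af ^ 67 = c8
byte 11: (65 ^ 03) ^ 7b = 66 ^ 7b = 1d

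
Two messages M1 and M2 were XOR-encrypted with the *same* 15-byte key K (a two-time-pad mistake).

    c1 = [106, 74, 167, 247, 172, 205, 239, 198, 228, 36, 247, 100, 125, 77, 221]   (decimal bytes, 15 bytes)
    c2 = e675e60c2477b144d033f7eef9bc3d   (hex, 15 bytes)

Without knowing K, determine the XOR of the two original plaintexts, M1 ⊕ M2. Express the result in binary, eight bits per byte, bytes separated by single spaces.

c1 ⊕ c2 = (M1 ⊕ K) ⊕ (M2 ⊕ K) = M1 ⊕ M2 — the shared key cancels under XOR.
byte 0: 106 xor 230 = 140
byte 1:  74 xor 117 =  63
byte 2: 167 xor 230 =  65
byte 3: 247 xor  12 = 251
byte 4: 172 xor  36 = 136
byte 5: 205 xor 119 = 186
byte 6: 239 xor 177 =  94
byte 7: 198 xor  68 = 130
byte 8: 228 xor 208 =  52
byte 9:  36 xor  51 =  23
byte 10: 247 xor 247 =   0
byte 11: 100 xor 238 = 138
byte 12: 125 xor 249 = 132
byte 13:  77 xor 188 = 241
byte 14: 221 xor  61 = 224

10001100 00111111 01000001 11111011 10001000 10111010 01011110 10000010 00110100 00010111 00000000 10001010 10000100 11110001 11100000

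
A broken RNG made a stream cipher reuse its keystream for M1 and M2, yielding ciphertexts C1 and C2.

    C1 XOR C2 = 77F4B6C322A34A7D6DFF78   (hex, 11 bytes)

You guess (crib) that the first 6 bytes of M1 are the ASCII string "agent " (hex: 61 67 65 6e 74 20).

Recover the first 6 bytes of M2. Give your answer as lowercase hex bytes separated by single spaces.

Since C1 ⊕ C2 = M1 ⊕ M2, XORing with the guessed M1 bytes yields the corresponding M2 bytes: M2 = (C1 ⊕ C2) ⊕ M1.
byte 0: 77 XOR 61 = 16
byte 1: f4 XOR 67 = 93
byte 2: b6 XOR 65 = d3
byte 3: c3 XOR 6e = ad
byte 4: 22 XOR 74 = 56
byte 5: a3 XOR 20 = 83

16 93 d3 ad 56 83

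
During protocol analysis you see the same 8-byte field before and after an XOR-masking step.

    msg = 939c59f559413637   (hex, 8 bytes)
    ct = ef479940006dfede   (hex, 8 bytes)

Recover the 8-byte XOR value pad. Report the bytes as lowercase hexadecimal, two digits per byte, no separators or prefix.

Since ct = msg ⊕ pad, XORing both sides with msg gives pad = msg ⊕ ct.
147 ^ 239 = 124
156 ^  71 = 219
 89 ^ 153 = 192
245 ^  64 = 181
 89 ^   0 =  89
 65 ^ 109 =  44
 54 ^ 254 = 200
 55 ^ 222 = 233

7cdbc0b5592cc8e9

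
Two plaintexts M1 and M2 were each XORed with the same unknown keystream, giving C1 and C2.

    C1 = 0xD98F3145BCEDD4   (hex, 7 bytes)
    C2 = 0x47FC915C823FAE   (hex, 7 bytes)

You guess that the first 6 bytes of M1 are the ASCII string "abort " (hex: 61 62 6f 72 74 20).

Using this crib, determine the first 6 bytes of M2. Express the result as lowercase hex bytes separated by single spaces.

ff 11 cf 6b 4a f2

First, C1 ⊕ C2 = (M1 ⊕ K) ⊕ (M2 ⊕ K) = M1 ⊕ M2, so the key drops out. Then M2 = (M1 ⊕ M2) ⊕ M1 over the first 6 bytes.
byte 0: (d9 ^ 47) ^ 61 = 9e ^ 61 = ff
byte 1: (8f ^ fc) ^ 62 = 73 ^ 62 = 11
byte 2: (31 ^ 91) ^ 6f = a0 ^ 6f = cf
byte 3: (45 ^ 5c) ^ 72 = 19 ^ 72 = 6b
byte 4: (bc ^ 82) ^ 74 = 3e ^ 74 = 4a
byte 5: (ed ^ 3f) ^ 20 = d2 ^ 20 = f2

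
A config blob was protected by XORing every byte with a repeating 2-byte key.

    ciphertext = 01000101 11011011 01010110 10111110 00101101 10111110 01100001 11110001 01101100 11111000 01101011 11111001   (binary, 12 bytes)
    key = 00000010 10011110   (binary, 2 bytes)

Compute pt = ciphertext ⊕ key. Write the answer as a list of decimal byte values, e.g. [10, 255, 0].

The 2-byte key repeats, so the effective keystream is 02 9e 02 9e 02 9e 02 9e 02 9e 02 9e.
byte 0: 45 XOR 02 = 47
byte 1: db XOR 9e = 45
byte 2: 56 XOR 02 = 54
byte 3: be XOR 9e = 20
byte 4: 2d XOR 02 = 2f
byte 5: be XOR 9e = 20
byte 6: 61 XOR 02 = 63
byte 7: f1 XOR 9e = 6f
byte 8: 6c XOR 02 = 6e
byte 9: f8 XOR 9e = 66
byte 10: 6b XOR 02 = 69
byte 11: f9 XOR 9e = 67

[71, 69, 84, 32, 47, 32, 99, 111, 110, 102, 105, 103]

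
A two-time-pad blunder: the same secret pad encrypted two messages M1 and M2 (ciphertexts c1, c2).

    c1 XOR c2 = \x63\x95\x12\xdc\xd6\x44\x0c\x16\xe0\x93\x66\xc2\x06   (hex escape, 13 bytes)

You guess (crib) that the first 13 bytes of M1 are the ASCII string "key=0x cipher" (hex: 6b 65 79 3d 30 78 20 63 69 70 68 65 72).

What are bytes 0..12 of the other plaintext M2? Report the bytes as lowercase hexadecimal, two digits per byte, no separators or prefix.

Since c1 ⊕ c2 = M1 ⊕ M2, XORing with the guessed M1 bytes yields the corresponding M2 bytes: M2 = (c1 ⊕ c2) ⊕ M1.
63 ⊕ 6b = 08
95 ⊕ 65 = f0
12 ⊕ 79 = 6b
dc ⊕ 3d = e1
d6 ⊕ 30 = e6
44 ⊕ 78 = 3c
0c ⊕ 20 = 2c
16 ⊕ 63 = 75
e0 ⊕ 69 = 89
93 ⊕ 70 = e3
66 ⊕ 68 = 0e
c2 ⊕ 65 = a7
06 ⊕ 72 = 74

08f06be1e63c2c7589e30ea774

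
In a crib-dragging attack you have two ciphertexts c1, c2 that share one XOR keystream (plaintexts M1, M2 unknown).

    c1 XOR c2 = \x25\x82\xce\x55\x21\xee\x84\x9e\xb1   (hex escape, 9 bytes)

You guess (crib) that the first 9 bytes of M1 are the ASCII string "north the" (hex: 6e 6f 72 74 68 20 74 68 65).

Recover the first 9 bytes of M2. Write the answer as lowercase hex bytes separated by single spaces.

4b ed bc 21 49 ce f0 f6 d4

Since c1 ⊕ c2 = M1 ⊕ M2, XORing with the guessed M1 bytes yields the corresponding M2 bytes: M2 = (c1 ⊕ c2) ⊕ M1.
25 ⊕ 6e = 4b
82 ⊕ 6f = ed
ce ⊕ 72 = bc
55 ⊕ 74 = 21
21 ⊕ 68 = 49
ee ⊕ 20 = ce
84 ⊕ 74 = f0
9e ⊕ 68 = f6
b1 ⊕ 65 = d4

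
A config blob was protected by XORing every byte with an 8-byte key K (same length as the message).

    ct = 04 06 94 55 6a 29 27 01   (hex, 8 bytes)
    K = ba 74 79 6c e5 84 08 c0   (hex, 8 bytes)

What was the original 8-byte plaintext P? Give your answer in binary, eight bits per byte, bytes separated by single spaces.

10111110 01110010 11101101 00111001 10001111 10101101 00101111 11000001

04 ^ ba = be
06 ^ 74 = 72
94 ^ 79 = ed
55 ^ 6c = 39
6a ^ e5 = 8f
29 ^ 84 = ad
27 ^ 08 = 2f
01 ^ c0 = c1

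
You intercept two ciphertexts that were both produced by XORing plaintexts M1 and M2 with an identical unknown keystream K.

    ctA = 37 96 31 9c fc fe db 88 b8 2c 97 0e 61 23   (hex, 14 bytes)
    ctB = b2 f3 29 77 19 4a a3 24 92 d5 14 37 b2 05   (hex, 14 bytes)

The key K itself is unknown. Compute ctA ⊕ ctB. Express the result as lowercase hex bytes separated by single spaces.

ctA ⊕ ctB = (M1 ⊕ K) ⊕ (M2 ⊕ K) = M1 ⊕ M2 — the shared key cancels under XOR.
byte 0: 00110111 ^ 10110010 = 10000101
byte 1: 10010110 ^ 11110011 = 01100101
byte 2: 00110001 ^ 00101001 = 00011000
byte 3: 10011100 ^ 01110111 = 11101011
byte 4: 11111100 ^ 00011001 = 11100101
byte 5: 11111110 ^ 01001010 = 10110100
byte 6: 11011011 ^ 10100011 = 01111000
byte 7: 10001000 ^ 00100100 = 10101100
byte 8: 10111000 ^ 10010010 = 00101010
byte 9: 00101100 ^ 11010101 = 11111001
byte 10: 10010111 ^ 00010100 = 10000011
byte 11: 00001110 ^ 00110111 = 00111001
byte 12: 01100001 ^ 10110010 = 11010011
byte 13: 00100011 ^ 00000101 = 00100110

85 65 18 eb e5 b4 78 ac 2a f9 83 39 d3 26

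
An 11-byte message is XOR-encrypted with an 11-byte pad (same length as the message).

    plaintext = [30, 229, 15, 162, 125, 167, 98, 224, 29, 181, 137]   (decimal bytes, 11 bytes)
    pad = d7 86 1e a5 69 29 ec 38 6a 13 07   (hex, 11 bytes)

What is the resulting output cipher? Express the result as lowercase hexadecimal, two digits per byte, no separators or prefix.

XOR is its own inverse, so applying the key byte-wise gives the result directly.
byte 0:  30 ^ 215 = 201
byte 1: 229 ^ 134 =  99
byte 2:  15 ^  30 =  17
byte 3: 162 ^ 165 =   7
byte 4: 125 ^ 105 =  20
byte 5: 167 ^  41 = 142
byte 6:  98 ^ 236 = 142
byte 7: 224 ^  56 = 216
byte 8:  29 ^ 106 = 119
byte 9: 181 ^  19 = 166
byte 10: 137 ^   7 = 142

c9631107148e8ed877a68e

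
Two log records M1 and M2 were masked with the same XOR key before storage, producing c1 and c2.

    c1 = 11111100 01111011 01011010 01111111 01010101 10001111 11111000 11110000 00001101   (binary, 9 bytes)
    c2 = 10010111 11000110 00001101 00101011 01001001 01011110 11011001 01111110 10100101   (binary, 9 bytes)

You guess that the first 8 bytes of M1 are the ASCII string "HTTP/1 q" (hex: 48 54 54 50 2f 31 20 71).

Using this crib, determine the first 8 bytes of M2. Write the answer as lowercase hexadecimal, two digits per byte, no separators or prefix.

First, c1 ⊕ c2 = (M1 ⊕ K) ⊕ (M2 ⊕ K) = M1 ⊕ M2, so the key drops out. Then M2 = (M1 ⊕ M2) ⊕ M1 over the first 8 bytes.
byte 0: (fc xor 97) xor 48 = 6b xor 48 = 23
byte 1: (7b xor c6) xor 54 = bd xor 54 = e9
byte 2: (5a xor 0d) xor 54 = 57 xor 54 = 03
byte 3: (7f xor 2b) xor 50 = 54 xor 50 = 04
byte 4: (55 xor 49) xor 2f = 1c xor 2f = 33
byte 5: (8f xor 5e) xor 31 = d1 xor 31 = e0
byte 6: (f8 xor d9) xor 20 = 21 xor 20 = 01
byte 7: (f0 xor 7e) xor 71 = 8e xor 71 = ff

23e9030433e001ff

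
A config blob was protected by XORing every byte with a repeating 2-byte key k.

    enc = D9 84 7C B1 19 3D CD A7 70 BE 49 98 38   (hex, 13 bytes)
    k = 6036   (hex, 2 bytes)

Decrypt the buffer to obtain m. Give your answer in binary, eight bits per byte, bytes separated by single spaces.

10111001 10110010 00011100 10000111 01111001 00001011 10101101 10010001 00010000 10001000 00101001 10101110 01011000

The 2-byte key repeats, so the effective keystream is 60 36 60 36 60 36 60 36 60 36 60 36 60.
byte 0: d9 ⊕ 60 = b9
byte 1: 84 ⊕ 36 = b2
byte 2: 7c ⊕ 60 = 1c
byte 3: b1 ⊕ 36 = 87
byte 4: 19 ⊕ 60 = 79
byte 5: 3d ⊕ 36 = 0b
byte 6: cd ⊕ 60 = ad
byte 7: a7 ⊕ 36 = 91
byte 8: 70 ⊕ 60 = 10
byte 9: be ⊕ 36 = 88
byte 10: 49 ⊕ 60 = 29
byte 11: 98 ⊕ 36 = ae
byte 12: 38 ⊕ 60 = 58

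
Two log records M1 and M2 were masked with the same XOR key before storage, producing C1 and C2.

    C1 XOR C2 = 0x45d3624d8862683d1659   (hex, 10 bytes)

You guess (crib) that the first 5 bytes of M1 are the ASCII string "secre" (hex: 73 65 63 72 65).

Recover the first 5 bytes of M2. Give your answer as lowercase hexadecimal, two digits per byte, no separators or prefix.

36b6013fed

Since C1 ⊕ C2 = M1 ⊕ M2, XORing with the guessed M1 bytes yields the corresponding M2 bytes: M2 = (C1 ⊕ C2) ⊕ M1.
45 ^ 73 = 36
d3 ^ 65 = b6
62 ^ 63 = 01
4d ^ 72 = 3f
88 ^ 65 = ed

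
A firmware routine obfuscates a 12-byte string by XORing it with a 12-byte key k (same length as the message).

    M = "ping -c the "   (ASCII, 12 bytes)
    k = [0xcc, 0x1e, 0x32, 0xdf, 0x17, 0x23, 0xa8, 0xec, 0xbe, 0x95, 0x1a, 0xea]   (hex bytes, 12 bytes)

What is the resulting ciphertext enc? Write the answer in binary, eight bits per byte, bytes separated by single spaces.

10111100 01110111 01011100 10111000 00110111 00001110 11001011 11001100 11001010 11111101 01111111 11001010

XOR is its own inverse, so applying the key byte-wise gives the result directly.
byte 0: 70 ^ cc = bc
byte 1: 69 ^ 1e = 77
byte 2: 6e ^ 32 = 5c
byte 3: 67 ^ df = b8
byte 4: 20 ^ 17 = 37
byte 5: 2d ^ 23 = 0e
byte 6: 63 ^ a8 = cb
byte 7: 20 ^ ec = cc
byte 8: 74 ^ be = ca
byte 9: 68 ^ 95 = fd
byte 10: 65 ^ 1a = 7f
byte 11: 20 ^ ea = ca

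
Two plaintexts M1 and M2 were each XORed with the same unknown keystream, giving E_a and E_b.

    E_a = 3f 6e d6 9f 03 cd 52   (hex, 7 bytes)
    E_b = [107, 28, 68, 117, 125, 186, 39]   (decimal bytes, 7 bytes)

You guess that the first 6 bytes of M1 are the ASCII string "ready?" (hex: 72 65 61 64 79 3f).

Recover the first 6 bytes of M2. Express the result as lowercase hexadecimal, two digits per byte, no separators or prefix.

First, E_a ⊕ E_b = (M1 ⊕ K) ⊕ (M2 ⊕ K) = M1 ⊕ M2, so the key drops out. Then M2 = (M1 ⊕ M2) ⊕ M1 over the first 6 bytes.
byte 0: (3f xor 6b) xor 72 = 54 xor 72 = 26
byte 1: (6e xor 1c) xor 65 = 72 xor 65 = 17
byte 2: (d6 xor 44) xor 61 = 92 xor 61 = f3
byte 3: (9f xor 75) xor 64 = ea xor 64 = 8e
byte 4: (03 xor 7d) xor 79 = 7e xor 79 = 07
byte 5: (cd xor ba) xor 3f = 77 xor 3f = 48

2617f38e0748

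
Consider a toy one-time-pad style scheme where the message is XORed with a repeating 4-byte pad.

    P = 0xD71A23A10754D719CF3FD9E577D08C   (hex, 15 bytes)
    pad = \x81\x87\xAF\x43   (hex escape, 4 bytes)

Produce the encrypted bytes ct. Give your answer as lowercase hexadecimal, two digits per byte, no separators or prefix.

The 4-byte key repeats, so the effective keystream is 81 87 af 43 81 87 af 43 81 87 af 43 81 87 af.
byte 0: 215 ⊕ 129 =  86
byte 1:  26 ⊕ 135 = 157
byte 2:  35 ⊕ 175 = 140
byte 3: 161 ⊕  67 = 226
byte 4:   7 ⊕ 129 = 134
byte 5:  84 ⊕ 135 = 211
byte 6: 215 ⊕ 175 = 120
byte 7:  25 ⊕  67 =  90
byte 8: 207 ⊕ 129 =  78
byte 9:  63 ⊕ 135 = 184
byte 10: 217 ⊕ 175 = 118
byte 11: 229 ⊕  67 = 166
byte 12: 119 ⊕ 129 = 246
byte 13: 208 ⊕ 135 =  87
byte 14: 140 ⊕ 175 =  35

569d8ce286d3785a4eb876a6f65723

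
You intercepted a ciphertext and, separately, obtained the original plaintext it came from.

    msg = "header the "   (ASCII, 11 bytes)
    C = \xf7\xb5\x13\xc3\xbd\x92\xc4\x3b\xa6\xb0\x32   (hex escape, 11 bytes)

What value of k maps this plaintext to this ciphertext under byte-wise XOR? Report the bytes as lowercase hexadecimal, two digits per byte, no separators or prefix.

Since C = msg ⊕ k, XORing both sides with msg gives k = msg ⊕ C.
byte 0: 01101000 ^ 11110111 = 10011111
byte 1: 01100101 ^ 10110101 = 11010000
byte 2: 01100001 ^ 00010011 = 01110010
byte 3: 01100100 ^ 11000011 = 10100111
byte 4: 01100101 ^ 10111101 = 11011000
byte 5: 01110010 ^ 10010010 = 11100000
byte 6: 00100000 ^ 11000100 = 11100100
byte 7: 01110100 ^ 00111011 = 01001111
byte 8: 01101000 ^ 10100110 = 11001110
byte 9: 01100101 ^ 10110000 = 11010101
byte 10: 00100000 ^ 00110010 = 00010010

9fd072a7d8e0e44fced512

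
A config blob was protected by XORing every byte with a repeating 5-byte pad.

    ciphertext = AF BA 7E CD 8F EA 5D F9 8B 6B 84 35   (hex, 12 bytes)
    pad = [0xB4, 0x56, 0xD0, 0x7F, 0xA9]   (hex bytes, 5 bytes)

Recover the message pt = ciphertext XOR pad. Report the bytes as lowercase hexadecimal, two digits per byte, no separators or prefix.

1becaeb2265e0b29f4c23063

The 5-byte key repeats, so the effective keystream is b4 56 d0 7f a9 b4 56 d0 7f a9 b4 56.
byte 0: af xor b4 = 1b
byte 1: ba xor 56 = ec
byte 2: 7e xor d0 = ae
byte 3: cd xor 7f = b2
byte 4: 8f xor a9 = 26
byte 5: ea xor b4 = 5e
byte 6: 5d xor 56 = 0b
byte 7: f9 xor d0 = 29
byte 8: 8b xor 7f = f4
byte 9: 6b xor a9 = c2
byte 10: 84 xor b4 = 30
byte 11: 35 xor 56 = 63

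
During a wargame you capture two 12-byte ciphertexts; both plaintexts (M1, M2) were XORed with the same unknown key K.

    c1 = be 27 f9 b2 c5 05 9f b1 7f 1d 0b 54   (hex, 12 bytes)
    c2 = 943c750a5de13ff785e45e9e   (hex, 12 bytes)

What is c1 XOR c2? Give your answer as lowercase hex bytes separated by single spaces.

c1 ⊕ c2 = (M1 ⊕ K) ⊕ (M2 ⊕ K) = M1 ⊕ M2 — the shared key cancels under XOR.
be ⊕ 94 = 2a
27 ⊕ 3c = 1b
f9 ⊕ 75 = 8c
b2 ⊕ 0a = b8
c5 ⊕ 5d = 98
05 ⊕ e1 = e4
9f ⊕ 3f = a0
b1 ⊕ f7 = 46
7f ⊕ 85 = fa
1d ⊕ e4 = f9
0b ⊕ 5e = 55
54 ⊕ 9e = ca

2a 1b 8c b8 98 e4 a0 46 fa f9 55 ca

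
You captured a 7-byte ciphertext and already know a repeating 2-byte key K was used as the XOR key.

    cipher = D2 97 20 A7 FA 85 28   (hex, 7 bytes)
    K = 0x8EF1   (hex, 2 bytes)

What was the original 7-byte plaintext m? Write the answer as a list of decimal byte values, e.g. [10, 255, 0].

The 2-byte key repeats, so the effective keystream is 8e f1 8e f1 8e f1 8e.
byte 0: 210 XOR 142 =  92
byte 1: 151 XOR 241 = 102
byte 2:  32 XOR 142 = 174
byte 3: 167 XOR 241 =  86
byte 4: 250 XOR 142 = 116
byte 5: 133 XOR 241 = 116
byte 6:  40 XOR 142 = 166

[92, 102, 174, 86, 116, 116, 166]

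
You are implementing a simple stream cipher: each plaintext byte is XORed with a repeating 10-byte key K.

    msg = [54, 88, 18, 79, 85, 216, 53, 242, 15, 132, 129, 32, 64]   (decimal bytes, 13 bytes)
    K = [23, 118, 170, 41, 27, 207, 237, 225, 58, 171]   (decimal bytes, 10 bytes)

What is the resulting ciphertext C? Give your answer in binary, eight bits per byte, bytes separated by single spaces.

00100001 00101110 10111000 01100110 01001110 00010111 11011000 00010011 00110101 00101111 10010110 01010110 11101010

The 10-byte key repeats, so the effective keystream is 17 76 aa 29 1b cf ed e1 3a ab 17 76 aa.
byte 0: 36 xor 17 = 21
byte 1: 58 xor 76 = 2e
byte 2: 12 xor aa = b8
byte 3: 4f xor 29 = 66
byte 4: 55 xor 1b = 4e
byte 5: d8 xor cf = 17
byte 6: 35 xor ed = d8
byte 7: f2 xor e1 = 13
byte 8: 0f xor 3a = 35
byte 9: 84 xor ab = 2f
byte 10: 81 xor 17 = 96
byte 11: 20 xor 76 = 56
byte 12: 40 xor aa = ea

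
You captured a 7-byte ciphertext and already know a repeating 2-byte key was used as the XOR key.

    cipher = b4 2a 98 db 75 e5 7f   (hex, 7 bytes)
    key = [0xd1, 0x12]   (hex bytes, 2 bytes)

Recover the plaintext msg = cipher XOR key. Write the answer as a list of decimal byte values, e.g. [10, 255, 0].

The 2-byte key repeats, so the effective keystream is d1 12 d1 12 d1 12 d1.
byte 0: 180 xor 209 = 101
byte 1:  42 xor  18 =  56
byte 2: 152 xor 209 =  73
byte 3: 219 xor  18 = 201
byte 4: 117 xor 209 = 164
byte 5: 229 xor  18 = 247
byte 6: 127 xor 209 = 174

[101, 56, 73, 201, 164, 247, 174]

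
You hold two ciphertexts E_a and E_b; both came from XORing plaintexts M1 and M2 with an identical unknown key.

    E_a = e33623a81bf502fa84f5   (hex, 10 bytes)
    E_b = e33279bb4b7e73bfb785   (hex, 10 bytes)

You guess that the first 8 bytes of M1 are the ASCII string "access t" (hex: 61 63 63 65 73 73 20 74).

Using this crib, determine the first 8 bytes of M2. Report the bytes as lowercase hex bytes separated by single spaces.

First, E_a ⊕ E_b = (M1 ⊕ K) ⊕ (M2 ⊕ K) = M1 ⊕ M2, so the key drops out. Then M2 = (M1 ⊕ M2) ⊕ M1 over the first 8 bytes.
byte 0: (e3 ^ e3) ^ 61 = 00 ^ 61 = 61
byte 1: (36 ^ 32) ^ 63 = 04 ^ 63 = 67
byte 2: (23 ^ 79) ^ 63 = 5a ^ 63 = 39
byte 3: (a8 ^ bb) ^ 65 = 13 ^ 65 = 76
byte 4: (1b ^ 4b) ^ 73 = 50 ^ 73 = 23
byte 5: (f5 ^ 7e) ^ 73 = 8b ^ 73 = f8
byte 6: (02 ^ 73) ^ 20 = 71 ^ 20 = 51
byte 7: (fa ^ bf) ^ 74 = 45 ^ 74 = 31

61 67 39 76 23 f8 51 31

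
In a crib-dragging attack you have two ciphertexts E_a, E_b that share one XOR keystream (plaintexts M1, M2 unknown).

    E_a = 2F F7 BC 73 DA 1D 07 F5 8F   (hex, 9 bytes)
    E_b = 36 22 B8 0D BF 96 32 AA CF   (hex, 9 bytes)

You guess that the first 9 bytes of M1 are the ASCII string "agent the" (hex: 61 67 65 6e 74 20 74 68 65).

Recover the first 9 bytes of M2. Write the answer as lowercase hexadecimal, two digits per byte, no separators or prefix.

First, E_a ⊕ E_b = (M1 ⊕ K) ⊕ (M2 ⊕ K) = M1 ⊕ M2, so the key drops out. Then M2 = (M1 ⊕ M2) ⊕ M1 over the first 9 bytes.
byte 0: (2f ^ 36) ^ 61 = 19 ^ 61 = 78
byte 1: (f7 ^ 22) ^ 67 = d5 ^ 67 = b2
byte 2: (bc ^ b8) ^ 65 = 04 ^ 65 = 61
byte 3: (73 ^ 0d) ^ 6e = 7e ^ 6e = 10
byte 4: (da ^ bf) ^ 74 = 65 ^ 74 = 11
byte 5: (1d ^ 96) ^ 20 = 8b ^ 20 = ab
byte 6: (07 ^ 32) ^ 74 = 35 ^ 74 = 41
byte 7: (f5 ^ aa) ^ 68 = 5f ^ 68 = 37
byte 8: (8f ^ cf) ^ 65 = 40 ^ 65 = 25

78b2611011ab413725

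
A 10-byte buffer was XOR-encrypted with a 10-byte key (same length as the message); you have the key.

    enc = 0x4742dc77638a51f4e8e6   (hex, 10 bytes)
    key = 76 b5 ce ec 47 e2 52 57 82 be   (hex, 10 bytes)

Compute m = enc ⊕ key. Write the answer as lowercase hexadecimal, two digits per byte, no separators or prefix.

XOR is its own inverse, so applying the key byte-wise gives the result directly.
01000111 XOR 01110110 = 00110001
01000010 XOR 10110101 = 11110111
11011100 XOR 11001110 = 00010010
01110111 XOR 11101100 = 10011011
01100011 XOR 01000111 = 00100100
10001010 XOR 11100010 = 01101000
01010001 XOR 01010010 = 00000011
11110100 XOR 01010111 = 10100011
11101000 XOR 10000010 = 01101010
11100110 XOR 10111110 = 01011000

31f7129b246803a36a58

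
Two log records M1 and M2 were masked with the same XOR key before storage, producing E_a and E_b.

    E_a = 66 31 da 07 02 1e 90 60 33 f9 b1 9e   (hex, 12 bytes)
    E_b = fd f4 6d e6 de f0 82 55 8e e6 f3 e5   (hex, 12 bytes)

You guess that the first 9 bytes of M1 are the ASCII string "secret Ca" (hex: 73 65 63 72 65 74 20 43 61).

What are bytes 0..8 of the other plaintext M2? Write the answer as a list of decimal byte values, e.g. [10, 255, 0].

[232, 160, 212, 147, 185, 154, 50, 118, 220]

First, E_a ⊕ E_b = (M1 ⊕ K) ⊕ (M2 ⊕ K) = M1 ⊕ M2, so the key drops out. Then M2 = (M1 ⊕ M2) ⊕ M1 over the first 9 bytes.
byte 0: (66 XOR fd) XOR 73 = 9b XOR 73 = e8
byte 1: (31 XOR f4) XOR 65 = c5 XOR 65 = a0
byte 2: (da XOR 6d) XOR 63 = b7 XOR 63 = d4
byte 3: (07 XOR e6) XOR 72 = e1 XOR 72 = 93
byte 4: (02 XOR de) XOR 65 = dc XOR 65 = b9
byte 5: (1e XOR f0) XOR 74 = ee XOR 74 = 9a
byte 6: (90 XOR 82) XOR 20 = 12 XOR 20 = 32
byte 7: (60 XOR 55) XOR 43 = 35 XOR 43 = 76
byte 8: (33 XOR 8e) XOR 61 = bd XOR 61 = dc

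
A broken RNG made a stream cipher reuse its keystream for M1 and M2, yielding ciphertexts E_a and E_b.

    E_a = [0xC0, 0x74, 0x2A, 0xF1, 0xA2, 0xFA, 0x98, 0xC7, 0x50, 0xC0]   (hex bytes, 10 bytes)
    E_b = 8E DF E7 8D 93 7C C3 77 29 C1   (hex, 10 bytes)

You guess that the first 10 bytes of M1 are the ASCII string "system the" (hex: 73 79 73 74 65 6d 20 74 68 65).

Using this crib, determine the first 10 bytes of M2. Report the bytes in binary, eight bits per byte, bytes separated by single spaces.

First, E_a ⊕ E_b = (M1 ⊕ K) ⊕ (M2 ⊕ K) = M1 ⊕ M2, so the key drops out. Then M2 = (M1 ⊕ M2) ⊕ M1 over the first 10 bytes.
byte 0: (c0 xor 8e) xor 73 = 4e xor 73 = 3d
byte 1: (74 xor df) xor 79 = ab xor 79 = d2
byte 2: (2a xor e7) xor 73 = cd xor 73 = be
byte 3: (f1 xor 8d) xor 74 = 7c xor 74 = 08
byte 4: (a2 xor 93) xor 65 = 31 xor 65 = 54
byte 5: (fa xor 7c) xor 6d = 86 xor 6d = eb
byte 6: (98 xor c3) xor 20 = 5b xor 20 = 7b
byte 7: (c7 xor 77) xor 74 = b0 xor 74 = c4
byte 8: (50 xor 29) xor 68 = 79 xor 68 = 11
byte 9: (c0 xor c1) xor 65 = 01 xor 65 = 64

00111101 11010010 10111110 00001000 01010100 11101011 01111011 11000100 00010001 01100100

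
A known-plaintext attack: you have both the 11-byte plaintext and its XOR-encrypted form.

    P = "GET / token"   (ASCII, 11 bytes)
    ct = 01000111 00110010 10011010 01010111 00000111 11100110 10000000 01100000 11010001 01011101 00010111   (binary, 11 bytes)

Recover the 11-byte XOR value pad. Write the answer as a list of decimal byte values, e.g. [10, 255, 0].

[0, 119, 206, 119, 40, 198, 244, 15, 186, 56, 121]

Since ct = P ⊕ pad, XORing both sides with P gives pad = P ⊕ ct.
47 ⊕ 47 = 00
45 ⊕ 32 = 77
54 ⊕ 9a = ce
20 ⊕ 57 = 77
2f ⊕ 07 = 28
20 ⊕ e6 = c6
74 ⊕ 80 = f4
6f ⊕ 60 = 0f
6b ⊕ d1 = ba
65 ⊕ 5d = 38
6e ⊕ 17 = 79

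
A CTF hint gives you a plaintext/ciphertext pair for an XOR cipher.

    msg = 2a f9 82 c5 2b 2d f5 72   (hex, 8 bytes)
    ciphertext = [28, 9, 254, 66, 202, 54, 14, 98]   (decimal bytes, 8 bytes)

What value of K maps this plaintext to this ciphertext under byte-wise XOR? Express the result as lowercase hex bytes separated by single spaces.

36 f0 7c 87 e1 1b fb 10

Since ciphertext = msg ⊕ K, XORing both sides with msg gives K = msg ⊕ ciphertext.
2a ^ 1c = 36
f9 ^ 09 = f0
82 ^ fe = 7c
c5 ^ 42 = 87
2b ^ ca = e1
2d ^ 36 = 1b
f5 ^ 0e = fb
72 ^ 62 = 10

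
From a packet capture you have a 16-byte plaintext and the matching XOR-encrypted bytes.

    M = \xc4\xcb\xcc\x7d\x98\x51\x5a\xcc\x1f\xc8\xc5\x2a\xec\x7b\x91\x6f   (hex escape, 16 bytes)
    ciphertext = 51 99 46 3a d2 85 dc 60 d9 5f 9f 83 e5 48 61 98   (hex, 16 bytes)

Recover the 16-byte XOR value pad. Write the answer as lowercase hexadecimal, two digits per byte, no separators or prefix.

Since ciphertext = M ⊕ pad, XORing both sides with M gives pad = M ⊕ ciphertext.
196 xor  81 = 149
203 xor 153 =  82
204 xor  70 = 138
125 xor  58 =  71
152 xor 210 =  74
 81 xor 133 = 212
 90 xor 220 = 134
204 xor  96 = 172
 31 xor 217 = 198
200 xor  95 = 151
197 xor 159 =  90
 42 xor 131 = 169
236 xor 229 =   9
123 xor  72 =  51
145 xor  97 = 240
111 xor 152 = 247

95528a474ad486acc6975aa90933f0f7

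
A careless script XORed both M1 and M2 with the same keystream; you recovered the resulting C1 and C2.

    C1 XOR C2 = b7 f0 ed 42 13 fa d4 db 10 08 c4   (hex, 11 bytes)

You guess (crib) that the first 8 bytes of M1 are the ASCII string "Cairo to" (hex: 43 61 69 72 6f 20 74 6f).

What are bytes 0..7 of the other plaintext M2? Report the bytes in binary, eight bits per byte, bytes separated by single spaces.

11110100 10010001 10000100 00110000 01111100 11011010 10100000 10110100

Since C1 ⊕ C2 = M1 ⊕ M2, XORing with the guessed M1 bytes yields the corresponding M2 bytes: M2 = (C1 ⊕ C2) ⊕ M1.
byte 0: 10110111 XOR 01000011 = 11110100
byte 1: 11110000 XOR 01100001 = 10010001
byte 2: 11101101 XOR 01101001 = 10000100
byte 3: 01000010 XOR 01110010 = 00110000
byte 4: 00010011 XOR 01101111 = 01111100
byte 5: 11111010 XOR 00100000 = 11011010
byte 6: 11010100 XOR 01110100 = 10100000
byte 7: 11011011 XOR 01101111 = 10110100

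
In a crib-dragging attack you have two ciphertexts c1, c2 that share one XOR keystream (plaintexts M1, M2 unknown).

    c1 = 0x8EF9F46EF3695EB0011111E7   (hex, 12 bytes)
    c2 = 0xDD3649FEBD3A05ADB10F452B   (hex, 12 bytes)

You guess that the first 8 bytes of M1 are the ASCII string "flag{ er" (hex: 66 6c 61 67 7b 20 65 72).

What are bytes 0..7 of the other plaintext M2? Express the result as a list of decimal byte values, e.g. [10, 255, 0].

First, c1 ⊕ c2 = (M1 ⊕ K) ⊕ (M2 ⊕ K) = M1 ⊕ M2, so the key drops out. Then M2 = (M1 ⊕ M2) ⊕ M1 over the first 8 bytes.
byte 0: (8e XOR dd) XOR 66 = 53 XOR 66 = 35
byte 1: (f9 XOR 36) XOR 6c = cf XOR 6c = a3
byte 2: (f4 XOR 49) XOR 61 = bd XOR 61 = dc
byte 3: (6e XOR fe) XOR 67 = 90 XOR 67 = f7
byte 4: (f3 XOR bd) XOR 7b = 4e XOR 7b = 35
byte 5: (69 XOR 3a) XOR 20 = 53 XOR 20 = 73
byte 6: (5e XOR 05) XOR 65 = 5b XOR 65 = 3e
byte 7: (b0 XOR ad) XOR 72 = 1d XOR 72 = 6f

[53, 163, 220, 247, 53, 115, 62, 111]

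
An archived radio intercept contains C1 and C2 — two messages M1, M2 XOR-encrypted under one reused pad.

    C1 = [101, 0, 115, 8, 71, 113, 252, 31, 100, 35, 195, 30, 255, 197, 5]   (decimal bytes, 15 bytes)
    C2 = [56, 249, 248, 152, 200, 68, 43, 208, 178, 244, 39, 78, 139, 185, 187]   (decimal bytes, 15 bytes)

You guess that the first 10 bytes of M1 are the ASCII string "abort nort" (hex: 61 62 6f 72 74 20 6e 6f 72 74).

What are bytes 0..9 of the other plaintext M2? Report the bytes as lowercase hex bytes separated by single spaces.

First, C1 ⊕ C2 = (M1 ⊕ K) ⊕ (M2 ⊕ K) = M1 ⊕ M2, so the key drops out. Then M2 = (M1 ⊕ M2) ⊕ M1 over the first 10 bytes.
byte 0: (65 XOR 38) XOR 61 = 5d XOR 61 = 3c
byte 1: (00 XOR f9) XOR 62 = f9 XOR 62 = 9b
byte 2: (73 XOR f8) XOR 6f = 8b XOR 6f = e4
byte 3: (08 XOR 98) XOR 72 = 90 XOR 72 = e2
byte 4: (47 XOR c8) XOR 74 = 8f XOR 74 = fb
byte 5: (71 XOR 44) XOR 20 = 35 XOR 20 = 15
byte 6: (fc XOR 2b) XOR 6e = d7 XOR 6e = b9
byte 7: (1f XOR d0) XOR 6f = cf XOR 6f = a0
byte 8: (64 XOR b2) XOR 72 = d6 XOR 72 = a4
byte 9: (23 XOR f4) XOR 74 = d7 XOR 74 = a3

3c 9b e4 e2 fb 15 b9 a0 a4 a3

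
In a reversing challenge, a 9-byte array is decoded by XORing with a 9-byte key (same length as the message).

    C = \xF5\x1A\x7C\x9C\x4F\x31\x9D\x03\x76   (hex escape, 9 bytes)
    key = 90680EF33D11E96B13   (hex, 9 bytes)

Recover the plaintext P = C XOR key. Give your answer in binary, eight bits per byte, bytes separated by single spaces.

XOR is its own inverse, so applying the key byte-wise gives the result directly.
245 XOR 144 = 101
 26 XOR 104 = 114
124 XOR  14 = 114
156 XOR 243 = 111
 79 XOR  61 = 114
 49 XOR  17 =  32
157 XOR 233 = 116
  3 XOR 107 = 104
118 XOR  19 = 101

01100101 01110010 01110010 01101111 01110010 00100000 01110100 01101000 01100101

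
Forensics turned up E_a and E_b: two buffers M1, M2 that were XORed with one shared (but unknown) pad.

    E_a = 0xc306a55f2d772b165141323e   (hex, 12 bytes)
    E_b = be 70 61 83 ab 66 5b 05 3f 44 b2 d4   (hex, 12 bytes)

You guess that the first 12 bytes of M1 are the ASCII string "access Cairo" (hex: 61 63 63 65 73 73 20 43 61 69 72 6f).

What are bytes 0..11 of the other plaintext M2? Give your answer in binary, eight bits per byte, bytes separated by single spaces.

First, E_a ⊕ E_b = (M1 ⊕ K) ⊕ (M2 ⊕ K) = M1 ⊕ M2, so the key drops out. Then M2 = (M1 ⊕ M2) ⊕ M1 over the first 12 bytes.
byte 0: (c3 ^ be) ^ 61 = 7d ^ 61 = 1c
byte 1: (06 ^ 70) ^ 63 = 76 ^ 63 = 15
byte 2: (a5 ^ 61) ^ 63 = c4 ^ 63 = a7
byte 3: (5f ^ 83) ^ 65 = dc ^ 65 = b9
byte 4: (2d ^ ab) ^ 73 = 86 ^ 73 = f5
byte 5: (77 ^ 66) ^ 73 = 11 ^ 73 = 62
byte 6: (2b ^ 5b) ^ 20 = 70 ^ 20 = 50
byte 7: (16 ^ 05) ^ 43 = 13 ^ 43 = 50
byte 8: (51 ^ 3f) ^ 61 = 6e ^ 61 = 0f
byte 9: (41 ^ 44) ^ 69 = 05 ^ 69 = 6c
byte 10: (32 ^ b2) ^ 72 = 80 ^ 72 = f2
byte 11: (3e ^ d4) ^ 6f = ea ^ 6f = 85

00011100 00010101 10100111 10111001 11110101 01100010 01010000 01010000 00001111 01101100 11110010 10000101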